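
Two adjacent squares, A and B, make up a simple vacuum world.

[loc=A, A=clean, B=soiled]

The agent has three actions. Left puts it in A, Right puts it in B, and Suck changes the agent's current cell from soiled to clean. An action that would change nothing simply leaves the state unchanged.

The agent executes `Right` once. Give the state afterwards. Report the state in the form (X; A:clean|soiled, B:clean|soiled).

(B; A:clean, B:soiled)

start: (A; A:clean, B:soiled)
[1] after Right: (B; A:clean, B:soiled)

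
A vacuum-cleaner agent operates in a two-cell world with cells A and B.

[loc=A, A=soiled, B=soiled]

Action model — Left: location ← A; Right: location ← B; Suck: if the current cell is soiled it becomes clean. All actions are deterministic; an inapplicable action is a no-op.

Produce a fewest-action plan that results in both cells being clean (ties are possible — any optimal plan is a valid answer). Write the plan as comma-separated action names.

Suck, Right, Suck

[1] after Suck: in A — A clean, B soiled
[2] after Right: in B — A clean, B soiled
[3] after Suck: in B — A clean, B clean
min 3: Suck A + move + Suck B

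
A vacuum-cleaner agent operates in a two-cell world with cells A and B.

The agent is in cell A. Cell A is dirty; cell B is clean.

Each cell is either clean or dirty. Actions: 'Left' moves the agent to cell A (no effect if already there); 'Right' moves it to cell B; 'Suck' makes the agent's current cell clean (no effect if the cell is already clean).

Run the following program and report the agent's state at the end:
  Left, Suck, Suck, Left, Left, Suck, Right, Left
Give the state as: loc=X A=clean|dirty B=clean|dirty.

loc=A A=clean B=clean

1) do Left; now loc=A A=dirty B=clean
2) do Suck; now loc=A A=clean B=clean
3) do Suck; now loc=A A=clean B=clean
4) do Left; now loc=A A=clean B=clean
5) do Left; now loc=A A=clean B=clean
6) do Suck; now loc=A A=clean B=clean
7) do Right; now loc=B A=clean B=clean
8) do Left; now loc=A A=clean B=clean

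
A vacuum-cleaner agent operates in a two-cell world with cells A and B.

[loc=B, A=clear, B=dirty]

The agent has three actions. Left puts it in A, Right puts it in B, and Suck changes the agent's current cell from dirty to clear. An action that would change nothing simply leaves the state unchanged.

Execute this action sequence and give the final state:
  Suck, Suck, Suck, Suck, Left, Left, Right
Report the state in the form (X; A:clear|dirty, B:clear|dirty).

(B; A:clear, B:clear)

[1] after Suck: (B; A:clear, B:clear)
[2] after Suck: (B; A:clear, B:clear)
[3] after Suck: (B; A:clear, B:clear)
[4] after Suck: (B; A:clear, B:clear)
[5] after Left: (A; A:clear, B:clear)
[6] after Left: (A; A:clear, B:clear)
[7] after Right: (B; A:clear, B:clear)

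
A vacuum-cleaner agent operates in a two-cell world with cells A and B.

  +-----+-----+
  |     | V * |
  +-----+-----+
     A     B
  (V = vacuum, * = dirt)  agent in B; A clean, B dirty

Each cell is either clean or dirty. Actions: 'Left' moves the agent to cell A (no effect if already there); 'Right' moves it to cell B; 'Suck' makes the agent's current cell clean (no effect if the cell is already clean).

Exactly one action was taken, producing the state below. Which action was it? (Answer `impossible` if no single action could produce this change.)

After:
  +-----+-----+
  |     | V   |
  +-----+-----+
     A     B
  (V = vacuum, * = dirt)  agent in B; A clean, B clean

Suck

try  Left: (A; A:clean, B:dirty)
try Right: (B; A:clean, B:dirty)
try  Suck: (B; A:clean, B:clean)  ← match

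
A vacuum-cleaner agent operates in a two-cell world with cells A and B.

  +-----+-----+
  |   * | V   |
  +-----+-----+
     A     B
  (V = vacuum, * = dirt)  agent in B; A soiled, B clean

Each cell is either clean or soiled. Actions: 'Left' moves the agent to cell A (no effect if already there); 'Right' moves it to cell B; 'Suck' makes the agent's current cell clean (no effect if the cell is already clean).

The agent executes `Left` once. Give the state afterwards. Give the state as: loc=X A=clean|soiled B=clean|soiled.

loc=A A=soiled B=clean

start: loc=B A=soiled B=clean
step 1/1 (Left): loc=A A=soiled B=clean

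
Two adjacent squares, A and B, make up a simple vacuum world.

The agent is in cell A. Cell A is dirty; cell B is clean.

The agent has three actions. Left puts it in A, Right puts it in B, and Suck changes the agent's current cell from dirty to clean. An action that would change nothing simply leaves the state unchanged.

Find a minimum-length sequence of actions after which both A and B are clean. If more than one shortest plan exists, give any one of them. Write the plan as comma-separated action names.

[1] after Suck: loc=A A=clean B=clean
min 1: A is dirty, one Suck

Suck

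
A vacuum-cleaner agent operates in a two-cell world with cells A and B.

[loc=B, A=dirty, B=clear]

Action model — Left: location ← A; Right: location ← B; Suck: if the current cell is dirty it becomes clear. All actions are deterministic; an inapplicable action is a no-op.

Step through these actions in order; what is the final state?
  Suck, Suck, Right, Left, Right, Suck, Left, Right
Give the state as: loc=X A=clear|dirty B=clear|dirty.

loc=B A=dirty B=clear

[1] after Suck: loc=B A=dirty B=clear
[2] after Suck: loc=B A=dirty B=clear
[3] after Right: loc=B A=dirty B=clear
[4] after Left: loc=A A=dirty B=clear
[5] after Right: loc=B A=dirty B=clear
[6] after Suck: loc=B A=dirty B=clear
[7] after Left: loc=A A=dirty B=clear
[8] after Right: loc=B A=dirty B=clear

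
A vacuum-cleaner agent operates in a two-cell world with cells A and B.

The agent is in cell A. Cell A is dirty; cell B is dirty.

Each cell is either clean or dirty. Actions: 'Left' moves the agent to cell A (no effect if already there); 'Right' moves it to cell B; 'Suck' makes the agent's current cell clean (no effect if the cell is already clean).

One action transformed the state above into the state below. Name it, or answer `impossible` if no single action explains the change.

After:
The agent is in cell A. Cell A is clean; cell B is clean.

try  Left: (A; A:dirty, B:dirty)
try Right: (B; A:dirty, B:dirty)
try  Suck: (A; A:clean, B:dirty)
no single action produces the after-state

impossible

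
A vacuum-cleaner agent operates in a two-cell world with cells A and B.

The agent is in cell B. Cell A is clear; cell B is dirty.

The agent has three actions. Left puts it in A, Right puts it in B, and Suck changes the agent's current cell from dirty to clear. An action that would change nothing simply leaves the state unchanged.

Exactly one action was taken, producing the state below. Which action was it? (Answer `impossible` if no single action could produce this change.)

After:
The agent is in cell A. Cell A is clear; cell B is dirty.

Left

try  Left: <A|clear|dirty>  ← match
try Right: <B|clear|dirty>
try  Suck: <B|clear|clear>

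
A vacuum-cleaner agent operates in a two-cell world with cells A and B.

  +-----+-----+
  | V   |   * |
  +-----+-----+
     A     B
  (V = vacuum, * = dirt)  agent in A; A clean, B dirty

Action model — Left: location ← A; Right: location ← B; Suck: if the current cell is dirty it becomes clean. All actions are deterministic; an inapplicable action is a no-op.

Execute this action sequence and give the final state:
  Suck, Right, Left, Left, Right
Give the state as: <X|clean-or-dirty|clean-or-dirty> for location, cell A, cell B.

<B|clean|dirty>

1. Suck → <A|clean|dirty>
2. Right → <B|clean|dirty>
3. Left → <A|clean|dirty>
4. Left → <A|clean|dirty>
5. Right → <B|clean|dirty>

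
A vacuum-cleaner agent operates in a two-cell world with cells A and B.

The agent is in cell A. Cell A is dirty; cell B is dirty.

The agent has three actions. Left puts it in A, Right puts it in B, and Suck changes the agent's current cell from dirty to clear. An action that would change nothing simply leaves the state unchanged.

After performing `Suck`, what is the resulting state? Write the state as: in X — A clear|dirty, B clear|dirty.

start: in A — A dirty, B dirty
step 1/1 (Suck): in A — A clear, B dirty

in A — A clear, B dirty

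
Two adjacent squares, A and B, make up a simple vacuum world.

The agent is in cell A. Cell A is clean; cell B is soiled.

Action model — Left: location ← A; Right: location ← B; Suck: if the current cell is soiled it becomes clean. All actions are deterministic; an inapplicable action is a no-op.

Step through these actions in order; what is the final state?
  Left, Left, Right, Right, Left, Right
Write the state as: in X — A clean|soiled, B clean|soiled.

in B — A clean, B soiled

1. Left → in A — A clean, B soiled
2. Left → in A — A clean, B soiled
3. Right → in B — A clean, B soiled
4. Right → in B — A clean, B soiled
5. Left → in A — A clean, B soiled
6. Right → in B — A clean, B soiled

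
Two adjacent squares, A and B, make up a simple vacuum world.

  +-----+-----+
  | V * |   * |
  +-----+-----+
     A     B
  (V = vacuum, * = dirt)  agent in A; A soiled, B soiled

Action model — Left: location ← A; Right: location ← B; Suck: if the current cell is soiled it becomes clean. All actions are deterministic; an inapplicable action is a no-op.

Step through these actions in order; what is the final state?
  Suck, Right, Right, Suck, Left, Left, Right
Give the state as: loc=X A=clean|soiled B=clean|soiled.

1. Suck → loc=A A=clean B=soiled
2. Right → loc=B A=clean B=soiled
3. Right → loc=B A=clean B=soiled
4. Suck → loc=B A=clean B=clean
5. Left → loc=A A=clean B=clean
6. Left → loc=A A=clean B=clean
7. Right → loc=B A=clean B=clean

loc=B A=clean B=clean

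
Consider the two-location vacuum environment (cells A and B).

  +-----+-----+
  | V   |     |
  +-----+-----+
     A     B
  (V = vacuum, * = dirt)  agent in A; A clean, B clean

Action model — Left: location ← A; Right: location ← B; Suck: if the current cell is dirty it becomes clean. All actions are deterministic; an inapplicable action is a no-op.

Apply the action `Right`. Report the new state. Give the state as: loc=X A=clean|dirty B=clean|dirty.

loc=B A=clean B=clean

start: loc=A A=clean B=clean
1. Right → loc=B A=clean B=clean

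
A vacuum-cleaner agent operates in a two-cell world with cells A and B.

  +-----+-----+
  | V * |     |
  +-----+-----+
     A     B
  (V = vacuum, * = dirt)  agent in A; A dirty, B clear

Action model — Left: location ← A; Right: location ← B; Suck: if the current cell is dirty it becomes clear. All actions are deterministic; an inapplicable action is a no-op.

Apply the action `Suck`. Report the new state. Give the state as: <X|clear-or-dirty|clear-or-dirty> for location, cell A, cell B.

<A|clear|clear>

start: <A|dirty|clear>
Suck (#1): <A|clear|clear>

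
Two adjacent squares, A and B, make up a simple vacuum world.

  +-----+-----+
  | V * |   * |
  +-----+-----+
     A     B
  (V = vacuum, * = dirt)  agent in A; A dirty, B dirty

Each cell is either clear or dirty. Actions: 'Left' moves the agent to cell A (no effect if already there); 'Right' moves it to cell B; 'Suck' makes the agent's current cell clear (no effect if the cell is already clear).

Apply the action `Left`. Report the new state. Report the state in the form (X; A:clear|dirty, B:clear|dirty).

(A; A:dirty, B:dirty)

start: (A; A:dirty, B:dirty)
t=1 Left ⇒ (A; A:dirty, B:dirty)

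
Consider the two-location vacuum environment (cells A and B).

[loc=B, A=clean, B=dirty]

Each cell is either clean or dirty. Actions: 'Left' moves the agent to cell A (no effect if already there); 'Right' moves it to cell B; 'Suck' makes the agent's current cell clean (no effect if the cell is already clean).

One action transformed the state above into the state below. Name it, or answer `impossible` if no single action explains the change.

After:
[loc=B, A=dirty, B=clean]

impossible

try  Left: (A; A:clean, B:dirty)
try Right: (B; A:clean, B:dirty)
try  Suck: (B; A:clean, B:clean)
no single action produces the after-state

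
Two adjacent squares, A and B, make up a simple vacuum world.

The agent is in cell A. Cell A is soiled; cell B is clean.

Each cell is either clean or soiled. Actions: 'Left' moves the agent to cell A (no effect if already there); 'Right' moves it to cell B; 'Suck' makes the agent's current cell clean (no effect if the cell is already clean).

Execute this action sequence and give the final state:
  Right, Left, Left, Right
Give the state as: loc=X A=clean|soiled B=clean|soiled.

1. Right → loc=B A=soiled B=clean
2. Left → loc=A A=soiled B=clean
3. Left → loc=A A=soiled B=clean
4. Right → loc=B A=soiled B=clean

loc=B A=soiled B=clean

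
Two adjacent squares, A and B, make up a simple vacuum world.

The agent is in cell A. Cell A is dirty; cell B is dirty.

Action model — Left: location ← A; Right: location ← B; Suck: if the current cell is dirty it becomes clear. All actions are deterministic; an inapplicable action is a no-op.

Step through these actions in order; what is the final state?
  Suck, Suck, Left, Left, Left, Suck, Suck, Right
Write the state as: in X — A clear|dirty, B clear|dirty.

in B — A clear, B dirty

Suck (#1): in A — A clear, B dirty
Suck (#2): in A — A clear, B dirty
Left (#3): in A — A clear, B dirty
Left (#4): in A — A clear, B dirty
Left (#5): in A — A clear, B dirty
Suck (#6): in A — A clear, B dirty
Suck (#7): in A — A clear, B dirty
Right (#8): in B — A clear, B dirty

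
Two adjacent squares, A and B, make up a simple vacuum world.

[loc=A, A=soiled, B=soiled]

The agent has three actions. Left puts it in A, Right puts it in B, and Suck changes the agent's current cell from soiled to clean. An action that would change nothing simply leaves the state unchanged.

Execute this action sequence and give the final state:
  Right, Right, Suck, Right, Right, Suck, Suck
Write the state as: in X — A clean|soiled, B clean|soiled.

in B — A soiled, B clean

[1] after Right: in B — A soiled, B soiled
[2] after Right: in B — A soiled, B soiled
[3] after Suck: in B — A soiled, B clean
[4] after Right: in B — A soiled, B clean
[5] after Right: in B — A soiled, B clean
[6] after Suck: in B — A soiled, B clean
[7] after Suck: in B — A soiled, B clean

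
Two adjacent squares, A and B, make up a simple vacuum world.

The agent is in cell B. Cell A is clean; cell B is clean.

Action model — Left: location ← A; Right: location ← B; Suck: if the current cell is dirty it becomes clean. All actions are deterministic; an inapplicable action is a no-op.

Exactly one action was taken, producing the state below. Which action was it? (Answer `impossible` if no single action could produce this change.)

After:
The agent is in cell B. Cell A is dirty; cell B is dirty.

impossible

try  Left: loc=A A=clean B=clean
try Right: loc=B A=clean B=clean
try  Suck: loc=B A=clean B=clean
no single action produces the after-state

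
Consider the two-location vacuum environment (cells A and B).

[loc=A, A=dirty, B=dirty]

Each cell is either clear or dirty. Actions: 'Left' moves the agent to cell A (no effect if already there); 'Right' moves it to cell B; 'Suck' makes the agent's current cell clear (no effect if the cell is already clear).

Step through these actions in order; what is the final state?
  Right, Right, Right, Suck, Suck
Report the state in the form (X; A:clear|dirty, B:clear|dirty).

(B; A:dirty, B:clear)

[1] after Right: (B; A:dirty, B:dirty)
[2] after Right: (B; A:dirty, B:dirty)
[3] after Right: (B; A:dirty, B:dirty)
[4] after Suck: (B; A:dirty, B:clear)
[5] after Suck: (B; A:dirty, B:clear)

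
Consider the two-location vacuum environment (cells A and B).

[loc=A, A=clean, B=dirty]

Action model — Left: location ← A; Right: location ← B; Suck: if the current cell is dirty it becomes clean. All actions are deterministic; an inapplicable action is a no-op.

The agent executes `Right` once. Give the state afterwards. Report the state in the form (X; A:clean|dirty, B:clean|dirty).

start: (A; A:clean, B:dirty)
1. Right → (B; A:clean, B:dirty)

(B; A:clean, B:dirty)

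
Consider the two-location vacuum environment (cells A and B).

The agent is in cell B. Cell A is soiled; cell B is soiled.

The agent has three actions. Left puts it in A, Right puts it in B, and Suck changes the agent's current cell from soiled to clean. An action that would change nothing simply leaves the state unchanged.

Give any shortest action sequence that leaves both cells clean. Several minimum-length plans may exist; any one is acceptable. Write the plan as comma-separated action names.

Suck, Left, Suck

t=1 Suck ⇒ (B; A:soiled, B:clean)
t=2 Left ⇒ (A; A:soiled, B:clean)
t=3 Suck ⇒ (A; A:clean, B:clean)
min 3: Suck B + move + Suck A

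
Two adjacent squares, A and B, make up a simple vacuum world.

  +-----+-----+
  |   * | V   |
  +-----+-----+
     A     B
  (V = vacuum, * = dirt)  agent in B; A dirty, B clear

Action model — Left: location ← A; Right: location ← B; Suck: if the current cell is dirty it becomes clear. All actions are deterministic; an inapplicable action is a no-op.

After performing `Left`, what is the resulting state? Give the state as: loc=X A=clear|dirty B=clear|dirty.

loc=A A=dirty B=clear

start: loc=B A=dirty B=clear
[1] after Left: loc=A A=dirty B=clear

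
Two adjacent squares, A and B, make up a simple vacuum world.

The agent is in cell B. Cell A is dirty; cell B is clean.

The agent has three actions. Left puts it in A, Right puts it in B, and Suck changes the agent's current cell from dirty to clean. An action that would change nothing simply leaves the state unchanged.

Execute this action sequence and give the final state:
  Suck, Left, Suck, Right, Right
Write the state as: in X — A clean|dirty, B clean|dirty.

t=1 Suck ⇒ in B — A dirty, B clean
t=2 Left ⇒ in A — A dirty, B clean
t=3 Suck ⇒ in A — A clean, B clean
t=4 Right ⇒ in B — A clean, B clean
t=5 Right ⇒ in B — A clean, B clean

in B — A clean, B clean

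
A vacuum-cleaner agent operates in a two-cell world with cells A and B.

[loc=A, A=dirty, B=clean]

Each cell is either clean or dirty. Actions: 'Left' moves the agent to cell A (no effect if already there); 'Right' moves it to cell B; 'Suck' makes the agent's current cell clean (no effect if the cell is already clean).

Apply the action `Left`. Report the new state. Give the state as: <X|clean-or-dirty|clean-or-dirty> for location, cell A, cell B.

<A|dirty|clean>

start: <A|dirty|clean>
1) do Left; now <A|dirty|clean>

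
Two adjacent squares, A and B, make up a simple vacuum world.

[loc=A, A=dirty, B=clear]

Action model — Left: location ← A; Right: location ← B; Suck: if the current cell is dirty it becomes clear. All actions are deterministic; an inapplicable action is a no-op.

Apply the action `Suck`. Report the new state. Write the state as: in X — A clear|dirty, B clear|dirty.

in A — A clear, B clear

start: in A — A dirty, B clear
[1] after Suck: in A — A clear, B clear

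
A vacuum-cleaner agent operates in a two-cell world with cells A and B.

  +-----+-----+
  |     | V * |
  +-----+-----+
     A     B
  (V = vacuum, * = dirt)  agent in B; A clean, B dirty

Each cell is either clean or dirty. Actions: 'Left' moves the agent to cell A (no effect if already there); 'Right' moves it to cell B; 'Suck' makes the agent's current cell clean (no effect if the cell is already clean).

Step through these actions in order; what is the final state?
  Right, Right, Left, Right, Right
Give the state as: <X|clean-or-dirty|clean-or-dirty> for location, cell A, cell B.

Right (#1): <B|clean|dirty>
Right (#2): <B|clean|dirty>
Left (#3): <A|clean|dirty>
Right (#4): <B|clean|dirty>
Right (#5): <B|clean|dirty>

<B|clean|dirty>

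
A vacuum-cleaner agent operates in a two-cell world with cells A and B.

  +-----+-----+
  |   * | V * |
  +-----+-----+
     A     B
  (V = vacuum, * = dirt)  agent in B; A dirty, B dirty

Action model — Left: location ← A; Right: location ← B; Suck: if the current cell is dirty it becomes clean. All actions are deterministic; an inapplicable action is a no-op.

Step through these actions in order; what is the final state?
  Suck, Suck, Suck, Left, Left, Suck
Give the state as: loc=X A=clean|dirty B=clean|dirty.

loc=A A=clean B=clean

t=1 Suck ⇒ loc=B A=dirty B=clean
t=2 Suck ⇒ loc=B A=dirty B=clean
t=3 Suck ⇒ loc=B A=dirty B=clean
t=4 Left ⇒ loc=A A=dirty B=clean
t=5 Left ⇒ loc=A A=dirty B=clean
t=6 Suck ⇒ loc=A A=clean B=clean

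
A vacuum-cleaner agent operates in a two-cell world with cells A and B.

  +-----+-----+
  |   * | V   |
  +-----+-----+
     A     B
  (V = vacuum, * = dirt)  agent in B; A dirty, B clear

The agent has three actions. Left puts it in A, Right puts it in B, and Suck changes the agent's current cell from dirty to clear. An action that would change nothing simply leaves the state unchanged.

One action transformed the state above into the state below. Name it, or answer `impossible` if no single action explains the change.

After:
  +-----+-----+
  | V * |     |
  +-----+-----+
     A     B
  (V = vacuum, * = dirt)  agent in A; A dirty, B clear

Left

try  Left: (A; A:dirty, B:clear)  ← match
try Right: (B; A:dirty, B:clear)
try  Suck: (B; A:dirty, B:clear)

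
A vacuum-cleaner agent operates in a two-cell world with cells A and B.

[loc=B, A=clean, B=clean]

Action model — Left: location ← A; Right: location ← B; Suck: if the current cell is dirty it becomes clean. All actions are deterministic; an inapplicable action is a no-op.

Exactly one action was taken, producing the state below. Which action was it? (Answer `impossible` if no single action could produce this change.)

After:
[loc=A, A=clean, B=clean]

Left

try  Left: <A|clean|clean>  ← match
try Right: <B|clean|clean>
try  Suck: <B|clean|clean>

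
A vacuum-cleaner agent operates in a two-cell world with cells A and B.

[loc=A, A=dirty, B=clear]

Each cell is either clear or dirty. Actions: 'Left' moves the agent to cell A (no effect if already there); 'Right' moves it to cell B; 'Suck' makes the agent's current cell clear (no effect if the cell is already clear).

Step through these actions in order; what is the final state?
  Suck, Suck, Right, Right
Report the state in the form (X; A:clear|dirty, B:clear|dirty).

1. Suck → (A; A:clear, B:clear)
2. Suck → (A; A:clear, B:clear)
3. Right → (B; A:clear, B:clear)
4. Right → (B; A:clear, B:clear)

(B; A:clear, B:clear)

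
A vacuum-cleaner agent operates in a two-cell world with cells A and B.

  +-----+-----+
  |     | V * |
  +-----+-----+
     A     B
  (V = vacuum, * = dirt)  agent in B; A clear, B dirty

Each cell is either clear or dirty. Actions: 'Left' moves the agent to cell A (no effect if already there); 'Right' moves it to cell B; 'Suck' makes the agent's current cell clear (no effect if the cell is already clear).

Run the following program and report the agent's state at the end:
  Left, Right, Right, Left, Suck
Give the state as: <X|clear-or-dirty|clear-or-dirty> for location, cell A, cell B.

Left (#1): <A|clear|dirty>
Right (#2): <B|clear|dirty>
Right (#3): <B|clear|dirty>
Left (#4): <A|clear|dirty>
Suck (#5): <A|clear|dirty>

<A|clear|dirty>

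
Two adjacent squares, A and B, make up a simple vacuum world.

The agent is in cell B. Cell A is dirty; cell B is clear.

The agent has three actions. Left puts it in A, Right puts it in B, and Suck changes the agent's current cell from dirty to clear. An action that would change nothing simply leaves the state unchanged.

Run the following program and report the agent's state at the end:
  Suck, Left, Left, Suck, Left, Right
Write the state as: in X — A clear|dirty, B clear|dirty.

in B — A clear, B clear

step 1/6 (Suck): in B — A dirty, B clear
step 2/6 (Left): in A — A dirty, B clear
step 3/6 (Left): in A — A dirty, B clear
step 4/6 (Suck): in A — A clear, B clear
step 5/6 (Left): in A — A clear, B clear
step 6/6 (Right): in B — A clear, B clear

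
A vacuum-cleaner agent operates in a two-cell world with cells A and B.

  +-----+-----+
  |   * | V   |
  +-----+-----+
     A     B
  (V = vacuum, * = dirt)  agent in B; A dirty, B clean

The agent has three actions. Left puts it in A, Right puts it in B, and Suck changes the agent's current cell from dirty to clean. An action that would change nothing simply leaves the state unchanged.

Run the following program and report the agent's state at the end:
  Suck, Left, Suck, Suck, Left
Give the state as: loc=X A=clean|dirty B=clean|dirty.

[1] after Suck: loc=B A=dirty B=clean
[2] after Left: loc=A A=dirty B=clean
[3] after Suck: loc=A A=clean B=clean
[4] after Suck: loc=A A=clean B=clean
[5] after Left: loc=A A=clean B=clean

loc=A A=clean B=clean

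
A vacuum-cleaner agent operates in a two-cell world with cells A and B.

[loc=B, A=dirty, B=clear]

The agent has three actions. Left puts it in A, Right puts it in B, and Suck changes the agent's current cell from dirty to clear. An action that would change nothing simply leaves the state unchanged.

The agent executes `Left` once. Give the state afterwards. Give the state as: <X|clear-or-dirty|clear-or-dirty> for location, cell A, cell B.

start: <B|dirty|clear>
Left (#1): <A|dirty|clear>

<A|dirty|clear>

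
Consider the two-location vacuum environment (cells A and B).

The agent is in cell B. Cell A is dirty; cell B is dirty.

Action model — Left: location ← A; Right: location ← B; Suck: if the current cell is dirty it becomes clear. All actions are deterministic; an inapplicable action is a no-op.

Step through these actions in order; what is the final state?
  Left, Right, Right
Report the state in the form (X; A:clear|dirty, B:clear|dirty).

(B; A:dirty, B:dirty)

1. Left → (A; A:dirty, B:dirty)
2. Right → (B; A:dirty, B:dirty)
3. Right → (B; A:dirty, B:dirty)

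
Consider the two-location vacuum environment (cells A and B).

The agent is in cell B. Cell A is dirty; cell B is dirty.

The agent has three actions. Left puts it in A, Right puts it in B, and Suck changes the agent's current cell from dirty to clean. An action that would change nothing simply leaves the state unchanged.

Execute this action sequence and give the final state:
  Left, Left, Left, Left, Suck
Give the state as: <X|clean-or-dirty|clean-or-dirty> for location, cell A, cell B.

Left (#1): <A|dirty|dirty>
Left (#2): <A|dirty|dirty>
Left (#3): <A|dirty|dirty>
Left (#4): <A|dirty|dirty>
Suck (#5): <A|clean|dirty>

<A|clean|dirty>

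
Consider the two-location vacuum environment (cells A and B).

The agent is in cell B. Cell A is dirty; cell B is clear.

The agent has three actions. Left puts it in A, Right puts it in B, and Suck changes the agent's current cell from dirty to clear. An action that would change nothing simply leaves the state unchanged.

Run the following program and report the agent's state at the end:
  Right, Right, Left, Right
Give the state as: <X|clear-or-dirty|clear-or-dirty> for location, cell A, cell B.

<B|dirty|clear>

step 1/4 (Right): <B|dirty|clear>
step 2/4 (Right): <B|dirty|clear>
step 3/4 (Left): <A|dirty|clear>
step 4/4 (Right): <B|dirty|clear>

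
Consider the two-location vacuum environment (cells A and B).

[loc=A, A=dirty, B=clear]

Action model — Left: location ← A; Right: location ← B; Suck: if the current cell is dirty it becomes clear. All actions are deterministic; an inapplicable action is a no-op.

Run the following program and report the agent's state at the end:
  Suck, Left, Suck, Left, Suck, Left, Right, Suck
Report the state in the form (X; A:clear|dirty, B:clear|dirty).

(B; A:clear, B:clear)

1) do Suck; now (A; A:clear, B:clear)
2) do Left; now (A; A:clear, B:clear)
3) do Suck; now (A; A:clear, B:clear)
4) do Left; now (A; A:clear, B:clear)
5) do Suck; now (A; A:clear, B:clear)
6) do Left; now (A; A:clear, B:clear)
7) do Right; now (B; A:clear, B:clear)
8) do Suck; now (B; A:clear, B:clear)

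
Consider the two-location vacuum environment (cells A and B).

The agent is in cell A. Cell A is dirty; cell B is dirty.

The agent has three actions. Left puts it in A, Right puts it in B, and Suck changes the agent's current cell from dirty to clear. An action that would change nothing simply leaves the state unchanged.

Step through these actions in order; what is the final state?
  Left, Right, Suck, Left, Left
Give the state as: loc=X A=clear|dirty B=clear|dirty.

step 1/5 (Left): loc=A A=dirty B=dirty
step 2/5 (Right): loc=B A=dirty B=dirty
step 3/5 (Suck): loc=B A=dirty B=clear
step 4/5 (Left): loc=A A=dirty B=clear
step 5/5 (Left): loc=A A=dirty B=clear

loc=A A=dirty B=clear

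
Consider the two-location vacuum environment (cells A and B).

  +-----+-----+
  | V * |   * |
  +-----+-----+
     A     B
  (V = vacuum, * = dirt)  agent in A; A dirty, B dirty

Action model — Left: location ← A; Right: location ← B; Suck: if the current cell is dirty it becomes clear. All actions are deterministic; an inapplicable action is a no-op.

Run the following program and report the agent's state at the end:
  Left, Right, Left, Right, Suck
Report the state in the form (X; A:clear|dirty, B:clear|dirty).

(B; A:dirty, B:clear)

t=1 Left ⇒ (A; A:dirty, B:dirty)
t=2 Right ⇒ (B; A:dirty, B:dirty)
t=3 Left ⇒ (A; A:dirty, B:dirty)
t=4 Right ⇒ (B; A:dirty, B:dirty)
t=5 Suck ⇒ (B; A:dirty, B:clear)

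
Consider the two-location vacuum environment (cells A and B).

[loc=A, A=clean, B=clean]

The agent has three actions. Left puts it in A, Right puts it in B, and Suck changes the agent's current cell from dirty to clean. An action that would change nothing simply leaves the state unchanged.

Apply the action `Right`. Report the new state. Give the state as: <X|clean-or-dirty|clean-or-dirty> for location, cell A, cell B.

start: <A|clean|clean>
t=1 Right ⇒ <B|clean|clean>

<B|clean|clean>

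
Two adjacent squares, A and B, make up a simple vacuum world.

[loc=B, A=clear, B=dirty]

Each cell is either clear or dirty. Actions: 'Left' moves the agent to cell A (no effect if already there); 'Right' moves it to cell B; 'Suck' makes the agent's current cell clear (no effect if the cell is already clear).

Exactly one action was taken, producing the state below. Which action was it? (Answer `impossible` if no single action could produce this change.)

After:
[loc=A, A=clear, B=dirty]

Left

try  Left: loc=A A=clear B=dirty  ← match
try Right: loc=B A=clear B=dirty
try  Suck: loc=B A=clear B=clear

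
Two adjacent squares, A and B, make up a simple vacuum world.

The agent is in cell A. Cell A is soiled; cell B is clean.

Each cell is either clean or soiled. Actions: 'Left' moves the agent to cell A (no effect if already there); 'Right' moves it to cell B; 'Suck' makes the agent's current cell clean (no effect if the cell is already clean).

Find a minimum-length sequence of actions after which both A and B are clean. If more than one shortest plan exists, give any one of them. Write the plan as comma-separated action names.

Suck

t=1 Suck ⇒ in A — A clean, B clean
min 1: A is soiled, one Suck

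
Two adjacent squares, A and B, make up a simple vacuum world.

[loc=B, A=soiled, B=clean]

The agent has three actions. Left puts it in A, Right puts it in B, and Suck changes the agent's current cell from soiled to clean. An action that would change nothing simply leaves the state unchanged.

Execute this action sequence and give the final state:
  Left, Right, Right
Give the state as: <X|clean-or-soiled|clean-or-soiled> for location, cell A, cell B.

Left (#1): <A|soiled|clean>
Right (#2): <B|soiled|clean>
Right (#3): <B|soiled|clean>

<B|soiled|clean>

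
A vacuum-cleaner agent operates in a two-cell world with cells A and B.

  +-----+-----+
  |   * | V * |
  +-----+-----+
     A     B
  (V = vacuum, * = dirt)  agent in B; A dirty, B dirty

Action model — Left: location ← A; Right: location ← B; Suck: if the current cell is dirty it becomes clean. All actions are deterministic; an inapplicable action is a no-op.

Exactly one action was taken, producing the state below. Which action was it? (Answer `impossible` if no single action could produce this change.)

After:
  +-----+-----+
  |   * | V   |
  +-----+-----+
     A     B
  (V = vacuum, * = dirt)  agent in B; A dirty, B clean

Suck

try  Left: in A — A dirty, B dirty
try Right: in B — A dirty, B dirty
try  Suck: in B — A dirty, B clean  ← match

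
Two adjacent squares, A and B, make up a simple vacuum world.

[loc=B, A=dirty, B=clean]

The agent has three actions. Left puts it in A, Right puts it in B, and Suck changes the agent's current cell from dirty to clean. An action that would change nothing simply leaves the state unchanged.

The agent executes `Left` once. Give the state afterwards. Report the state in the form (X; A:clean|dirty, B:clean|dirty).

start: (B; A:dirty, B:clean)
Left (#1): (A; A:dirty, B:clean)

(A; A:dirty, B:clean)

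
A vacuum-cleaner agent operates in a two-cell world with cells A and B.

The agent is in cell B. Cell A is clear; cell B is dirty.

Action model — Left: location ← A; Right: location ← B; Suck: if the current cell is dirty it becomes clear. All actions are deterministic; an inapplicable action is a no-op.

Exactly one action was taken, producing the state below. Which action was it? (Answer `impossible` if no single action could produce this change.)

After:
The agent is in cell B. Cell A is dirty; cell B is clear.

try  Left: in A — A clear, B dirty
try Right: in B — A clear, B dirty
try  Suck: in B — A clear, B clear
no single action produces the after-state

impossible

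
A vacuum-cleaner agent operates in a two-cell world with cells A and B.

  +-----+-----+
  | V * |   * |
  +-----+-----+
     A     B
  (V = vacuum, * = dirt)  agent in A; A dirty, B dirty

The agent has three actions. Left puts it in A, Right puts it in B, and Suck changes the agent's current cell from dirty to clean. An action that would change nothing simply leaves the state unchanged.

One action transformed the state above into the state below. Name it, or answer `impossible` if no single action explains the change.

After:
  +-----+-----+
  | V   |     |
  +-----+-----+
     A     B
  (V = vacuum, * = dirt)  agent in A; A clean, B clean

impossible

try  Left: <A|dirty|dirty>
try Right: <B|dirty|dirty>
try  Suck: <A|clean|dirty>
no single action produces the after-state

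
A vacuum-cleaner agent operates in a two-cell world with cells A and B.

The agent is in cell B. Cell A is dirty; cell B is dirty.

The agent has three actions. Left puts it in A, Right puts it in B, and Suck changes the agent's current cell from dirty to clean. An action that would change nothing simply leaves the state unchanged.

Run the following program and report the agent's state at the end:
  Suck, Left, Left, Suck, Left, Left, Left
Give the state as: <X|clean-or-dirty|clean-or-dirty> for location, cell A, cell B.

<A|clean|clean>

[1] after Suck: <B|dirty|clean>
[2] after Left: <A|dirty|clean>
[3] after Left: <A|dirty|clean>
[4] after Suck: <A|clean|clean>
[5] after Left: <A|clean|clean>
[6] after Left: <A|clean|clean>
[7] after Left: <A|clean|clean>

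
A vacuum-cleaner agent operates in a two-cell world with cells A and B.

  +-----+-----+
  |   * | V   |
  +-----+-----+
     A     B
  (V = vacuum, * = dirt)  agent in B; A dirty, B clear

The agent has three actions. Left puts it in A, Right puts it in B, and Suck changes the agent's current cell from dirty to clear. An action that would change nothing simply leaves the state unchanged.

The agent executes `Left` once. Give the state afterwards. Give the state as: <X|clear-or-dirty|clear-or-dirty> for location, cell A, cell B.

<A|dirty|clear>

start: <B|dirty|clear>
Left (#1): <A|dirty|clear>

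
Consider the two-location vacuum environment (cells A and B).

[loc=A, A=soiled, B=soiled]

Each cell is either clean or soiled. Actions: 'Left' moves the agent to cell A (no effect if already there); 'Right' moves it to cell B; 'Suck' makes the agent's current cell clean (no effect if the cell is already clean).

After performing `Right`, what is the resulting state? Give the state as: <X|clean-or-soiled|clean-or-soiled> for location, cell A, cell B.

<B|soiled|soiled>

start: <A|soiled|soiled>
[1] after Right: <B|soiled|soiled>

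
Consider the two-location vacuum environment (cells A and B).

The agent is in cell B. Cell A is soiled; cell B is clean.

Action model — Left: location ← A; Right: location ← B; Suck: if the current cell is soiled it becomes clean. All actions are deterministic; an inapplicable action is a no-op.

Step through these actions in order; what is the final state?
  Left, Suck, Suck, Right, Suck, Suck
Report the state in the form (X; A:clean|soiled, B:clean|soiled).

[1] after Left: (A; A:soiled, B:clean)
[2] after Suck: (A; A:clean, B:clean)
[3] after Suck: (A; A:clean, B:clean)
[4] after Right: (B; A:clean, B:clean)
[5] after Suck: (B; A:clean, B:clean)
[6] after Suck: (B; A:clean, B:clean)

(B; A:clean, B:clean)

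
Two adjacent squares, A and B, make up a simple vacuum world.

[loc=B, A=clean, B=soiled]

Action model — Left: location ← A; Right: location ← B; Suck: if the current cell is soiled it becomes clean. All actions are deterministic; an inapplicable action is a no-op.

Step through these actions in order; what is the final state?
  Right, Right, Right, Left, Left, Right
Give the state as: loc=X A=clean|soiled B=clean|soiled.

t=1 Right ⇒ loc=B A=clean B=soiled
t=2 Right ⇒ loc=B A=clean B=soiled
t=3 Right ⇒ loc=B A=clean B=soiled
t=4 Left ⇒ loc=A A=clean B=soiled
t=5 Left ⇒ loc=A A=clean B=soiled
t=6 Right ⇒ loc=B A=clean B=soiled

loc=B A=clean B=soiled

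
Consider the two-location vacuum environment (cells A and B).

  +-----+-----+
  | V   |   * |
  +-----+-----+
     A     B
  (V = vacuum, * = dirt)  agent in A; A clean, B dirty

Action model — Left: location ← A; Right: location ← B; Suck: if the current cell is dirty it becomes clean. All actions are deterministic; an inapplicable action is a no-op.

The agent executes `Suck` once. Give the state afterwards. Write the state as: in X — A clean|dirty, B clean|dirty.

start: in A — A clean, B dirty
Suck (#1): in A — A clean, B dirty

in A — A clean, B dirty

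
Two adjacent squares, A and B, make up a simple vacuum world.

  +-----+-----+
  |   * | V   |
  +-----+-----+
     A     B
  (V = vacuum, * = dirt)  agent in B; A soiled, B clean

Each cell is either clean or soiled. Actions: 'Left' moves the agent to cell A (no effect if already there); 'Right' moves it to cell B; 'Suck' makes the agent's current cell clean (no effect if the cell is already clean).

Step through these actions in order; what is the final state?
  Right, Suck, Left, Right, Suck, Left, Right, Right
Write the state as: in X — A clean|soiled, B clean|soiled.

in B — A soiled, B clean

1. Right → in B — A soiled, B clean
2. Suck → in B — A soiled, B clean
3. Left → in A — A soiled, B clean
4. Right → in B — A soiled, B clean
5. Suck → in B — A soiled, B clean
6. Left → in A — A soiled, B clean
7. Right → in B — A soiled, B clean
8. Right → in B — A soiled, B clean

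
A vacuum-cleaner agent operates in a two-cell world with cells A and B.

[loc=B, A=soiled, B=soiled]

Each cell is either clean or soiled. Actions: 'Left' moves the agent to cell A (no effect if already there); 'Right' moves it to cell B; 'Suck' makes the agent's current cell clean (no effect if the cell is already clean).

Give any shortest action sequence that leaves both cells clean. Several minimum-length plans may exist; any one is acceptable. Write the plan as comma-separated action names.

[1] after Suck: (B; A:soiled, B:clean)
[2] after Left: (A; A:soiled, B:clean)
[3] after Suck: (A; A:clean, B:clean)
min 3: Suck B + move + Suck A

Suck, Left, Suck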